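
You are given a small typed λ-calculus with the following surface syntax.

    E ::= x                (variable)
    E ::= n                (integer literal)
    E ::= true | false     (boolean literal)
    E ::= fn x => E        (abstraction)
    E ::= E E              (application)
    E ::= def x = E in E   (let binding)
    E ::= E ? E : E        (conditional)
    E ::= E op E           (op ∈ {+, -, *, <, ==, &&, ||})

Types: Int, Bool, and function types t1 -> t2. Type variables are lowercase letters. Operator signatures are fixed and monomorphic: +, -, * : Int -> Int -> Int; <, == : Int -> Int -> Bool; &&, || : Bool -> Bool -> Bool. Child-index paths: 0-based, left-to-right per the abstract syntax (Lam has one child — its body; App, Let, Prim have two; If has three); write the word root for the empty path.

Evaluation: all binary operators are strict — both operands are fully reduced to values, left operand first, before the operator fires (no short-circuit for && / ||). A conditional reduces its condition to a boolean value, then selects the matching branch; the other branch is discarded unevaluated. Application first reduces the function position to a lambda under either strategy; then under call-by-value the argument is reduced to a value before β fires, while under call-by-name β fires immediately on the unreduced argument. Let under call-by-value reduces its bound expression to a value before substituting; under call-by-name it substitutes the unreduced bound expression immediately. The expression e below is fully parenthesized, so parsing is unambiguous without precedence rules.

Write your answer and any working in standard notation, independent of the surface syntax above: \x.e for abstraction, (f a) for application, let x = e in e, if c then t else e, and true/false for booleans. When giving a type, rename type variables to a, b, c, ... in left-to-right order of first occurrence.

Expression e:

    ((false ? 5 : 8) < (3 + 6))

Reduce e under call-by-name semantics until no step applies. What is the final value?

Answer: true

Working:
step 0: ((if false then 5 else 8) < (3 + 6))
step 1: [if@0] (8 < (3 + 6))
step 2: [delta@1] (8 < 9)
step 3: [delta@root] true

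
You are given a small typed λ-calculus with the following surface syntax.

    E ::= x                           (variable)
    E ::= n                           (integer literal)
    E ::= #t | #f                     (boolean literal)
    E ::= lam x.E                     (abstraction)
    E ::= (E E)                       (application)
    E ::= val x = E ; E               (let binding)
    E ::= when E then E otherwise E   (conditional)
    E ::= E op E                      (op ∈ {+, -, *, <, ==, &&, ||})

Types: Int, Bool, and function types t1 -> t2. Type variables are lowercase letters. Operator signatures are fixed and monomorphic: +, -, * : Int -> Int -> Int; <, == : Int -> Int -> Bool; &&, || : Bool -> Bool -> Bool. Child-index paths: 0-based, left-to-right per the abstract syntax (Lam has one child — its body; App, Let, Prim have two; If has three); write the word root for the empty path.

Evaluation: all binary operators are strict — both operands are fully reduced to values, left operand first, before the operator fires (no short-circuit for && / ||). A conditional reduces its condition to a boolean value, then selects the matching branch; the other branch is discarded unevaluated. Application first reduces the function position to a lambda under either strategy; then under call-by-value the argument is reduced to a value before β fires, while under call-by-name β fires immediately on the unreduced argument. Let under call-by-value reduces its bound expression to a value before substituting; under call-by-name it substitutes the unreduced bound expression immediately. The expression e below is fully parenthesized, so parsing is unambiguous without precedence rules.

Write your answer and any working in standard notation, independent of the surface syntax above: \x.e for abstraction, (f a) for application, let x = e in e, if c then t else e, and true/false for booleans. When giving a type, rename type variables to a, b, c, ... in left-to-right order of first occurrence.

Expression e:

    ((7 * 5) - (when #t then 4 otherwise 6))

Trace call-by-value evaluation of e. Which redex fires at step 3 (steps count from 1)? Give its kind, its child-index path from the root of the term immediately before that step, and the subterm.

Answer: delta at root : (35 - 4)

Trace:
step 0: ((7 * 5) - (if true then 4 else 6))
step 1: [delta@0] (35 - (if true then 4 else 6))
step 2: [if@1] (35 - 4)
step 3: [delta@root] 31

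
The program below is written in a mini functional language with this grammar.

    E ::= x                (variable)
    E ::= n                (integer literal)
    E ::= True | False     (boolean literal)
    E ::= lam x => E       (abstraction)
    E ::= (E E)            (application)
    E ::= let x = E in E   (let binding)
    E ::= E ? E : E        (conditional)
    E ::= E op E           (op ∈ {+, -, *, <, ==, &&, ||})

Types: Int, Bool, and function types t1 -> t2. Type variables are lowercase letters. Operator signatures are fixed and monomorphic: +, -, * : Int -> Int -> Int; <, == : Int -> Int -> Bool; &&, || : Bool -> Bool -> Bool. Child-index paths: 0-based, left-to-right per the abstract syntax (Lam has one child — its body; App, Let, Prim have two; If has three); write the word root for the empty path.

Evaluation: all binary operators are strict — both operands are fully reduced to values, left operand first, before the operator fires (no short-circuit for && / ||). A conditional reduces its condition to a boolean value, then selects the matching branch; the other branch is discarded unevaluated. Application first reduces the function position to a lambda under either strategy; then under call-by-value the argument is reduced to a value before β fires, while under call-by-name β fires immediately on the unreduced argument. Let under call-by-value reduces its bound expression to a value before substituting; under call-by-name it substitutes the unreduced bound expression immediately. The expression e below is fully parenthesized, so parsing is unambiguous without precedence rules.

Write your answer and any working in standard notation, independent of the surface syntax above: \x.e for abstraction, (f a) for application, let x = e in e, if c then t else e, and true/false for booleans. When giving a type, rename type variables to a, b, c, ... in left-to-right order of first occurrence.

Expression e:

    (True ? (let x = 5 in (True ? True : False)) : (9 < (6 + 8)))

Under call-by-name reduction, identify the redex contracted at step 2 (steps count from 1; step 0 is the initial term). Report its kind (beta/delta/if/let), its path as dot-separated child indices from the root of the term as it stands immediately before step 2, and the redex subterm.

Answer: let at root : (let x = 5 in (if true then true else false))

Working:
step 0: (if true then (let x = 5 in (if true then true else false)) else (9 < (6 + 8)))
step 1: [if@root] (let x = 5 in (if true then true else false))
step 2: [let@root] (if true then true else false)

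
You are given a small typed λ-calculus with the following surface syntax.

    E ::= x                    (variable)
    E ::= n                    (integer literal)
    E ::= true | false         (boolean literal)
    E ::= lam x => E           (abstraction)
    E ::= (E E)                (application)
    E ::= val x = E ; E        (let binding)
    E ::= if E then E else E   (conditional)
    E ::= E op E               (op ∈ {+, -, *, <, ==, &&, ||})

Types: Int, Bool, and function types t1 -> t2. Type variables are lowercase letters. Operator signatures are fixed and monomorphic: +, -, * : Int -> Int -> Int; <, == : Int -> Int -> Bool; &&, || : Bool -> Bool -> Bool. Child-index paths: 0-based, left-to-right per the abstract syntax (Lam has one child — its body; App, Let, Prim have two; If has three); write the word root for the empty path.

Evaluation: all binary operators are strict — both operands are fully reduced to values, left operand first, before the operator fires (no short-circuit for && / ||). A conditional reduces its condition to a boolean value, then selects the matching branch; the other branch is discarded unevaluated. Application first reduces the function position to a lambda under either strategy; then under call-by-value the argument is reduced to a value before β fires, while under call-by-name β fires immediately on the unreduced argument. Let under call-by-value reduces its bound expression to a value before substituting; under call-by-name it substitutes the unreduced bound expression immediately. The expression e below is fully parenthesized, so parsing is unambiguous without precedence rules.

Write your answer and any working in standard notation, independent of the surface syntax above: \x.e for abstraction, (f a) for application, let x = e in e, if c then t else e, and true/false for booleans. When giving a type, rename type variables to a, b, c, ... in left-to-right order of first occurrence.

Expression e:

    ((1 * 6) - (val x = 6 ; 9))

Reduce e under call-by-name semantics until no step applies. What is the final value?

Answer: -3

Working:
step 0: ((1 * 6) - (let x = 6 in 9))
step 1: [delta@0] (6 - (let x = 6 in 9))
step 2: [let@1] (6 - 9)
step 3: [delta@root] -3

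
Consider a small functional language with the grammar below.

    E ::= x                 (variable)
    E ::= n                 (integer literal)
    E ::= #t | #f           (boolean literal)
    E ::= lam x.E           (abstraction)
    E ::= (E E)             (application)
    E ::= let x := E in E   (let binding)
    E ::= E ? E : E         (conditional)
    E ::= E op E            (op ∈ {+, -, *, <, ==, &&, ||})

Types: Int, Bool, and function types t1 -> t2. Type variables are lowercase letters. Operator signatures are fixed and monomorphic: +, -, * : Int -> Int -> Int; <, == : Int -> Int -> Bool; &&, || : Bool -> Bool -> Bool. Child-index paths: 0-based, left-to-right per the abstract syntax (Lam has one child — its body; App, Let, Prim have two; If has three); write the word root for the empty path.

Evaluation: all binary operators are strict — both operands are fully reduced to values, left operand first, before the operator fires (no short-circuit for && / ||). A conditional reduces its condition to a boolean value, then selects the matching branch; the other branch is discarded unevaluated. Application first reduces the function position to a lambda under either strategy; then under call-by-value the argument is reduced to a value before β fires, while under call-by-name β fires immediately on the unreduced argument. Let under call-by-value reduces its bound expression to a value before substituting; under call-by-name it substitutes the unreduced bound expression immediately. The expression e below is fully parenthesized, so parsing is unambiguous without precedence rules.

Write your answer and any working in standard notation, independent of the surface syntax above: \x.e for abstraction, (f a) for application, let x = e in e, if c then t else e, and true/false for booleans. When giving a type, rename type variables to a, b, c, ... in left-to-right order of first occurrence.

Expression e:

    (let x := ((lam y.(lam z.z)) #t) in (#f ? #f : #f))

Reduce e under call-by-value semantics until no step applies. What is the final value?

Derivation:
step 0: (let x = ((\y.(\z.z)) true) in (if false then false else false))
step 1: [beta@0] (let x = (\z.z) in (if false then false else false))
step 2: [let@root] (if false then false else false)
step 3: [if@root] false

Answer: false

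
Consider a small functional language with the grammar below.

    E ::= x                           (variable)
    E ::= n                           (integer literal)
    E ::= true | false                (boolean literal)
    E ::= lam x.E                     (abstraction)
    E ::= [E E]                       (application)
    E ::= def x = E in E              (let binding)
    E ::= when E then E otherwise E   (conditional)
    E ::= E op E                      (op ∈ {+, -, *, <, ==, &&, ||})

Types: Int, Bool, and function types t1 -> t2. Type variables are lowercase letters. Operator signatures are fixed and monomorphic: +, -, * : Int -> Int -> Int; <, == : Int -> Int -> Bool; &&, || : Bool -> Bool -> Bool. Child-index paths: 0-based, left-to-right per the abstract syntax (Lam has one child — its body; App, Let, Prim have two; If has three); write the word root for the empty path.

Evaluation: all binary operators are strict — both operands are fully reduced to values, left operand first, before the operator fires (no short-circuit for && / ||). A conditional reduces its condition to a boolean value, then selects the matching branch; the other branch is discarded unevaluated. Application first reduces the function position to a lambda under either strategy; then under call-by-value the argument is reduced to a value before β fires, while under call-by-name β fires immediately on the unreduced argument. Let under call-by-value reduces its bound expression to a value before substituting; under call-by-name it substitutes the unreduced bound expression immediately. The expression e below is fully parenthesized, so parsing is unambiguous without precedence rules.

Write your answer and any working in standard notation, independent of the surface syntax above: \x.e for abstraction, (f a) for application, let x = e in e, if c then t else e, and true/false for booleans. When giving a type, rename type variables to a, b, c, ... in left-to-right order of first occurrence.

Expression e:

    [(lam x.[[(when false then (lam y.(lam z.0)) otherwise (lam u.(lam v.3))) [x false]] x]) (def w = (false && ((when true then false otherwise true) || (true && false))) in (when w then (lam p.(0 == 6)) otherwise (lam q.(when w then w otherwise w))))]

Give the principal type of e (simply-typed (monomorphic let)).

Answer: Int

Derivation:
  unify Bool ~ Bool
\z._ : c -> Int
\y._ : b -> c -> Int
\v._ : e -> Int
\u._ : d -> e -> Int
  unify b -> c -> Int ~ d -> e -> Int
  unify b ~ d
  unify c -> Int ~ e -> Int
  unify c ~ e
  unify Int ~ Int
x : a
  unify a ~ Bool -> f
_ _ : f
  unify d -> e -> Int ~ f -> g
  unify d ~ f
  unify e -> Int ~ g
_ _ : e -> Int
x : Bool -> f
  unify e -> Int ~ (Bool -> f) -> h
  unify e ~ Bool -> f
  unify Int ~ h
_ _ : Int
\x._ : (Bool -> f) -> Int
  unify Bool ~ Bool
  unify Bool ~ Bool
  unify Bool ~ Bool
  unify Bool ~ Bool
  unify Bool ~ Bool
  unify Bool ~ Bool
  unify Bool ~ Bool
  unify Bool ~ Bool
let w : Bool
w : Bool
  unify Bool ~ Bool
  unify Int ~ Int
  unify Int ~ Int
\p._ : i -> Bool
w : Bool
  unify Bool ~ Bool
w : Bool
w : Bool
  unify Bool ~ Bool
\q._ : j -> Bool
  unify i -> Bool ~ j -> Bool
  unify i ~ j
  unify Bool ~ Bool
  unify (Bool -> f) -> Int ~ (j -> Bool) -> k
  unify Bool -> f ~ j -> Bool
  unify Bool ~ j
  unify f ~ Bool
  unify Int ~ k
_ _ : Int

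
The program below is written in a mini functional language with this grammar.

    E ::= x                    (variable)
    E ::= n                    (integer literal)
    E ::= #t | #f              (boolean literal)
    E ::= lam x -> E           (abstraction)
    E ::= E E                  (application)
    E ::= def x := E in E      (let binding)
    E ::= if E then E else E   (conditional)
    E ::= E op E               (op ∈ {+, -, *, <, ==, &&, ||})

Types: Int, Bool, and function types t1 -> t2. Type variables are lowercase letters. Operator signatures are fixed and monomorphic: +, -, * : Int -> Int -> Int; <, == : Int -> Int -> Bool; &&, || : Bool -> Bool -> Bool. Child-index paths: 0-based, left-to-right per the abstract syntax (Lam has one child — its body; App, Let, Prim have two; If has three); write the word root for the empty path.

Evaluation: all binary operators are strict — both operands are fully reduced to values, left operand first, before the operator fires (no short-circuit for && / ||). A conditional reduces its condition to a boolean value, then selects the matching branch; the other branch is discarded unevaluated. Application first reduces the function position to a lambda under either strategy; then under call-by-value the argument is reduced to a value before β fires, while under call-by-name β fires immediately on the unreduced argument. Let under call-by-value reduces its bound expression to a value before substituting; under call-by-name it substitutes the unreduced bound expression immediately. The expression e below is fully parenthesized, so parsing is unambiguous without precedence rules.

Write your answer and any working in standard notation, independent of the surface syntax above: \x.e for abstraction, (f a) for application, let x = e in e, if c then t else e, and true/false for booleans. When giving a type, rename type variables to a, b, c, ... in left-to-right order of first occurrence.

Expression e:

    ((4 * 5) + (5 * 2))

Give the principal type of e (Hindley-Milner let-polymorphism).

Answer: Int

Working:
  unify Int ~ Int
  unify Int ~ Int
  unify Int ~ Int
  unify Int ~ Int
  unify Int ~ Int
  unify Int ~ Int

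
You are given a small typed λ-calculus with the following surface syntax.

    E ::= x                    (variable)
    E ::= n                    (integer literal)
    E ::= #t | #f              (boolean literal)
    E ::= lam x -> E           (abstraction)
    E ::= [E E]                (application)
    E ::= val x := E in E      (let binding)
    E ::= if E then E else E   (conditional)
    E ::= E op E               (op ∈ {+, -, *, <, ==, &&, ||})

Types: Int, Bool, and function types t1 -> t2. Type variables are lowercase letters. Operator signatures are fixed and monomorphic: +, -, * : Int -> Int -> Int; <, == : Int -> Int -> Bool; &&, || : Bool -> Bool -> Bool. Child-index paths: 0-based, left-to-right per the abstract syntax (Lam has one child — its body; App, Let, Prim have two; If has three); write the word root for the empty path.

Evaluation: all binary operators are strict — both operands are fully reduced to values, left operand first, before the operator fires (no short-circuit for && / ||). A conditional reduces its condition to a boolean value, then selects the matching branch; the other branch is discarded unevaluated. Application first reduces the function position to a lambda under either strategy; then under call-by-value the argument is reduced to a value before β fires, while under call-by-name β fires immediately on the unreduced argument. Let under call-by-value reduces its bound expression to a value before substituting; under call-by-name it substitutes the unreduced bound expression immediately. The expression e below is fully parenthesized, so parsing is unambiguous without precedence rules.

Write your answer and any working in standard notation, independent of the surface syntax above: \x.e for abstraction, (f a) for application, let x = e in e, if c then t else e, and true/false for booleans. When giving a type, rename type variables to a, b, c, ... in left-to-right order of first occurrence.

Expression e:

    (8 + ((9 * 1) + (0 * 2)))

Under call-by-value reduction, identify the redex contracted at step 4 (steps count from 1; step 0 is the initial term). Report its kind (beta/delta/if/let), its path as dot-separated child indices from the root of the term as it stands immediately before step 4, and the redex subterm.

Answer: delta at root : (8 + 9)

Trace:
step 0: (8 + ((9 * 1) + (0 * 2)))
step 1: [delta@1.0] (8 + (9 + (0 * 2)))
step 2: [delta@1.1] (8 + (9 + 0))
step 3: [delta@1] (8 + 9)
step 4: [delta@root] 17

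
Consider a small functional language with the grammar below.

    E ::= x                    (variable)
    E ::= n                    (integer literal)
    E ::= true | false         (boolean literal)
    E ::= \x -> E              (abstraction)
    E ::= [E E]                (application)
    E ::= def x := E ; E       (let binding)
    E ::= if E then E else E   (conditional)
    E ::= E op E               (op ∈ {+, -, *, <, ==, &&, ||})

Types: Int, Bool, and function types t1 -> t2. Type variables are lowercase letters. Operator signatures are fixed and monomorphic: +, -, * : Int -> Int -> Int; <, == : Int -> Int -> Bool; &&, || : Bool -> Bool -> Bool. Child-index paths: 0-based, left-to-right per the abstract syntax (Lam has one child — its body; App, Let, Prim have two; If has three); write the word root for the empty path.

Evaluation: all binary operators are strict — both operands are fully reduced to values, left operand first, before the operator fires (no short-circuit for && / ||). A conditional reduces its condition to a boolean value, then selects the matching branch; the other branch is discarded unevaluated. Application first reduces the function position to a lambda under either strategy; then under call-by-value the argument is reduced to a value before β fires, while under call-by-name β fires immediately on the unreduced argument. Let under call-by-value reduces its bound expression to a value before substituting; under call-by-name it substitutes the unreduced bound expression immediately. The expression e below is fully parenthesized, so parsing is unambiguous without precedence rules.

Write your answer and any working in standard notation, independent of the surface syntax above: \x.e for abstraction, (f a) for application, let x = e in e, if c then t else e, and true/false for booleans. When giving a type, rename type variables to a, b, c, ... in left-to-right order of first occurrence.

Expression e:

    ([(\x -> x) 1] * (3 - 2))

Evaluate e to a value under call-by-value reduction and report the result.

Answer: 1

Trace:
step 0: (((\x.x) 1) * (3 - 2))
step 1: [beta@0] (1 * (3 - 2))
step 2: [delta@1] (1 * 1)
step 3: [delta@root] 1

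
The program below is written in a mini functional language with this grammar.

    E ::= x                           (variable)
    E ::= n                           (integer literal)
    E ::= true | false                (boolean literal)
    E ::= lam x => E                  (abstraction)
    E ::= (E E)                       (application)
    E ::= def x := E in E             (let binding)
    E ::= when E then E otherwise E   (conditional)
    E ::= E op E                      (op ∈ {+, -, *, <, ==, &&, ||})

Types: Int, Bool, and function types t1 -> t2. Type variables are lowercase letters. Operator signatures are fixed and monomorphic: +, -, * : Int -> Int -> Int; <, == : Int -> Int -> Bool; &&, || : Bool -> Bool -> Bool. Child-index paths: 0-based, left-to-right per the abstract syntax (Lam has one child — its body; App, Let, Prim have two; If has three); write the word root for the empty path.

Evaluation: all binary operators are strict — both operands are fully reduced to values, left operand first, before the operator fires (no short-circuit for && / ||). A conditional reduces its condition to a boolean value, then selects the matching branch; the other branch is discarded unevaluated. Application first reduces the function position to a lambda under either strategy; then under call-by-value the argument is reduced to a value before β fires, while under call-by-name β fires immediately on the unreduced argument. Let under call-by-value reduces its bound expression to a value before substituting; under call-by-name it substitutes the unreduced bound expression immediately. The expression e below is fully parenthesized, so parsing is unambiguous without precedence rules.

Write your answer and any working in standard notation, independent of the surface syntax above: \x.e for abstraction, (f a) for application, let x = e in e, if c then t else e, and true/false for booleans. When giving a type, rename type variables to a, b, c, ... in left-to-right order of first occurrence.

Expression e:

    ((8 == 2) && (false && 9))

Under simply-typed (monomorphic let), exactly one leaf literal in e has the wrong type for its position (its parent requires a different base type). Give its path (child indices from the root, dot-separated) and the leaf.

Trace:
  unify Int ~ Int
  unify Int ~ Int
  unify Bool ~ Bool
  unify Bool ~ Bool
  unify Int ~ Bool
  FAIL: mismatch Int ~ Bool

Answer: 1.1 : 9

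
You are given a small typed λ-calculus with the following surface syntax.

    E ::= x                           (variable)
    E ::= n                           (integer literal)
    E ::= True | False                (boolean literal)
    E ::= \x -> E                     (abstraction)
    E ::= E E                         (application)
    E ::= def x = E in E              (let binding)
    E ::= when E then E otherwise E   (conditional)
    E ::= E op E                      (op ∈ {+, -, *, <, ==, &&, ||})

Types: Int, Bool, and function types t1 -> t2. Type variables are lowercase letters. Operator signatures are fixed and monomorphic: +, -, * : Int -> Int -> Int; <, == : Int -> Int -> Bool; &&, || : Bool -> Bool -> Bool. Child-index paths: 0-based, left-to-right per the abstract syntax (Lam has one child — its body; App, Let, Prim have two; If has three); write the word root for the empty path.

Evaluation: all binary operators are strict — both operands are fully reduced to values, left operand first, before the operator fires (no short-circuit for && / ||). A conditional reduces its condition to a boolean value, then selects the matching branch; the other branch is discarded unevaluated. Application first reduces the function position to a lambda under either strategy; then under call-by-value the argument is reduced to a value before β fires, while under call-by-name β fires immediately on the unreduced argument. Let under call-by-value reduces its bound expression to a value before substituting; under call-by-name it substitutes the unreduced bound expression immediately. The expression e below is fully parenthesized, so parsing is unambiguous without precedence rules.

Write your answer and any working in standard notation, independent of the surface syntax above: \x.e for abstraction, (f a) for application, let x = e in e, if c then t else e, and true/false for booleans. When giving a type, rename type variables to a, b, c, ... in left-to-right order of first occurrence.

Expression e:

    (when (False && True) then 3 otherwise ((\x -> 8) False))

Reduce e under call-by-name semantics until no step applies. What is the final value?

Answer: 8

Derivation:
step 0: (if (false && true) then 3 else ((\x.8) false))
step 1: [delta@0] (if false then 3 else ((\x.8) false))
step 2: [if@root] ((\x.8) false)
step 3: [beta@root] 8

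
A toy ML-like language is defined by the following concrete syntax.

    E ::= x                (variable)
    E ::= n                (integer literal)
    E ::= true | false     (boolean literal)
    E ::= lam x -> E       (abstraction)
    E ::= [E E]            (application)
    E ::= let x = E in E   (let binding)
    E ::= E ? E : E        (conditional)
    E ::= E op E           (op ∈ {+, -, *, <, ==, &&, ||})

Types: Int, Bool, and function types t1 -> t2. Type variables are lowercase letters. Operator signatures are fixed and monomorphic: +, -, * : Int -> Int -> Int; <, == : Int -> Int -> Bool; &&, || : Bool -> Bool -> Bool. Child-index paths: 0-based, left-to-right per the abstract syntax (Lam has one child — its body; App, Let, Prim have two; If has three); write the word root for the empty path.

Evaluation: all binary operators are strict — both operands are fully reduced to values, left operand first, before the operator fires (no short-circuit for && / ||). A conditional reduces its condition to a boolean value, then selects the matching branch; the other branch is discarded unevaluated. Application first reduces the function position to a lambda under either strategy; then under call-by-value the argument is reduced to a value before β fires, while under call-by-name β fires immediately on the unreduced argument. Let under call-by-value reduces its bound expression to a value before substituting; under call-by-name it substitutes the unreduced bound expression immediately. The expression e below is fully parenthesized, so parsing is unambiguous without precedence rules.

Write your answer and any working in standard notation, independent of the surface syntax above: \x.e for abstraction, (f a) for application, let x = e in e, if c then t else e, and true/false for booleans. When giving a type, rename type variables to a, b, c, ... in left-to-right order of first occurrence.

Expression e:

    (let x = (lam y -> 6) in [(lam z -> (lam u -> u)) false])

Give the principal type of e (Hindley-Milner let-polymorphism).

Trace:
\y._ : a -> Int
let x : forall. a -> Int
u : c
\u._ : c -> c
\z._ : b -> c -> c
  unify b -> c -> c ~ Bool -> d
  unify b ~ Bool
  unify c -> c ~ d
_ _ : c -> c

Answer: a -> a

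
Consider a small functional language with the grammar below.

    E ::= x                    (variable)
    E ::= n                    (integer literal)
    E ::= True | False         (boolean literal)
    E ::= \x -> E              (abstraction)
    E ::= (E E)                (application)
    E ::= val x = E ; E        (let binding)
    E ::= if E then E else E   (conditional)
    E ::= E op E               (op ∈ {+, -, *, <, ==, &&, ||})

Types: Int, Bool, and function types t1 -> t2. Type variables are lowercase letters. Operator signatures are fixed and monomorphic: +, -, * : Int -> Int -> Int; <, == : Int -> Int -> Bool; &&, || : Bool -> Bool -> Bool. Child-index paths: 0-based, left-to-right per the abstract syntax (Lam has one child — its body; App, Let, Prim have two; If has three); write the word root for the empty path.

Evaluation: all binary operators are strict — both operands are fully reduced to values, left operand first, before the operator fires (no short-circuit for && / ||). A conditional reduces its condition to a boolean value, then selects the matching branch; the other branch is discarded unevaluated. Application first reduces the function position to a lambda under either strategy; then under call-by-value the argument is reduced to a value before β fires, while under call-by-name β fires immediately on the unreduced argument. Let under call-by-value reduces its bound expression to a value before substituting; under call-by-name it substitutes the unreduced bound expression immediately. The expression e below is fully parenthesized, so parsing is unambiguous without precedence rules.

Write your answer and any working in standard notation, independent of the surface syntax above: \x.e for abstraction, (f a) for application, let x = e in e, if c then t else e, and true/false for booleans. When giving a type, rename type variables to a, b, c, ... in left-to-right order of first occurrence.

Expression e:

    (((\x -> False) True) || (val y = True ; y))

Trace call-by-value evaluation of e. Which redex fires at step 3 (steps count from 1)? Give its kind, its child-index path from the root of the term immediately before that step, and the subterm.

Answer: delta at root : (false || true)

Derivation:
step 0: (((\x.false) true) || (let y = true in y))
step 1: [beta@0] (false || (let y = true in y))
step 2: [let@1] (false || true)
step 3: [delta@root] true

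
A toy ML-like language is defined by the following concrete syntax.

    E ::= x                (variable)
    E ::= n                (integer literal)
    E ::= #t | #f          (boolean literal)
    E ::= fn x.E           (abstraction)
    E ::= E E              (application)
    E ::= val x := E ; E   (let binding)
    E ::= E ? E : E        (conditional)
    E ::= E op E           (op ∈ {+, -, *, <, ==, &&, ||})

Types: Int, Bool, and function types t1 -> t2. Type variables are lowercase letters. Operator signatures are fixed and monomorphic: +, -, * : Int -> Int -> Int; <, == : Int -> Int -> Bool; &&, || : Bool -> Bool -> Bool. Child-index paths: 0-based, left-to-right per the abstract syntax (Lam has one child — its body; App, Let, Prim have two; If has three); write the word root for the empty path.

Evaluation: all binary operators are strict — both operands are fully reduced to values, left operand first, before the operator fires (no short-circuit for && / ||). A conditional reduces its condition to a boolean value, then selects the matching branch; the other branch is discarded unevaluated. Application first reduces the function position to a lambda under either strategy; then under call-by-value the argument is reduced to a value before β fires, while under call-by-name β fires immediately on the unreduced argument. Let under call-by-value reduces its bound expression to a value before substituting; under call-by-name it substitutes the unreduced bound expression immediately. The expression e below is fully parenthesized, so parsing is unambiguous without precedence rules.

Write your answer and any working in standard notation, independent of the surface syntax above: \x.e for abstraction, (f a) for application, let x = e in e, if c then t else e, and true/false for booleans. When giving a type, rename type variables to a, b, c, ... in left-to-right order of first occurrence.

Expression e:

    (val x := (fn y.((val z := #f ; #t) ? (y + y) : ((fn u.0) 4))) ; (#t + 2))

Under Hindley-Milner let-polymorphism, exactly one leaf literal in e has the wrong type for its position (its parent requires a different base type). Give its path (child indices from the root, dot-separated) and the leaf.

Answer: 1.0 : true

Derivation:
let z : Bool
  unify Bool ~ Bool
y : a
  unify a ~ Int
y : Int
  unify Int ~ Int
\u._ : b -> Int
  unify b -> Int ~ Int -> c
  unify b ~ Int
  unify Int ~ c
_ _ : Int
  unify Int ~ Int
\y._ : Int -> Int
let x : Int -> Int
  unify Bool ~ Int
  FAIL: mismatch Bool ~ Int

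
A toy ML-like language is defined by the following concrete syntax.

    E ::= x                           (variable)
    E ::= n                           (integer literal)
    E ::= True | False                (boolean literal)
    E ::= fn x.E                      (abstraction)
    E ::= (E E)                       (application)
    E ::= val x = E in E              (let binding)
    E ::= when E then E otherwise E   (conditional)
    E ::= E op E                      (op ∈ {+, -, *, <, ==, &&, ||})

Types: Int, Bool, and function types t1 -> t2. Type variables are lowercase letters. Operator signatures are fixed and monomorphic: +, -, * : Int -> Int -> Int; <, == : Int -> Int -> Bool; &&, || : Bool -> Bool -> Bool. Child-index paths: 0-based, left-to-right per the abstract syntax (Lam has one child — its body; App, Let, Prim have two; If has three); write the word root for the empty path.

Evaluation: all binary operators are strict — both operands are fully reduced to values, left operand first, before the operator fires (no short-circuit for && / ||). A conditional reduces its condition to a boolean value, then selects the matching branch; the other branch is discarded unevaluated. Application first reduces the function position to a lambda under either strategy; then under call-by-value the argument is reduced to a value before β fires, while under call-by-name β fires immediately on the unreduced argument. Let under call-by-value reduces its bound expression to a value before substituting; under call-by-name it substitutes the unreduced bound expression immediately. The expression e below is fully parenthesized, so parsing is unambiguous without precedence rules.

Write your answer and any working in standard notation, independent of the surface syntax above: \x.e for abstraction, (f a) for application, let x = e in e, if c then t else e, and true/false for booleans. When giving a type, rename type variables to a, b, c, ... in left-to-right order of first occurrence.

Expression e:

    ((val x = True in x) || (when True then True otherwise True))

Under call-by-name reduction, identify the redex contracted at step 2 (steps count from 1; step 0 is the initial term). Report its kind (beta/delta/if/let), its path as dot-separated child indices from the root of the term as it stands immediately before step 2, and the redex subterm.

Answer: if at 1 : (if true then true else true)

Working:
step 0: ((let x = true in x) || (if true then true else true))
step 1: [let@0] (true || (if true then true else true))
step 2: [if@1] (true || true)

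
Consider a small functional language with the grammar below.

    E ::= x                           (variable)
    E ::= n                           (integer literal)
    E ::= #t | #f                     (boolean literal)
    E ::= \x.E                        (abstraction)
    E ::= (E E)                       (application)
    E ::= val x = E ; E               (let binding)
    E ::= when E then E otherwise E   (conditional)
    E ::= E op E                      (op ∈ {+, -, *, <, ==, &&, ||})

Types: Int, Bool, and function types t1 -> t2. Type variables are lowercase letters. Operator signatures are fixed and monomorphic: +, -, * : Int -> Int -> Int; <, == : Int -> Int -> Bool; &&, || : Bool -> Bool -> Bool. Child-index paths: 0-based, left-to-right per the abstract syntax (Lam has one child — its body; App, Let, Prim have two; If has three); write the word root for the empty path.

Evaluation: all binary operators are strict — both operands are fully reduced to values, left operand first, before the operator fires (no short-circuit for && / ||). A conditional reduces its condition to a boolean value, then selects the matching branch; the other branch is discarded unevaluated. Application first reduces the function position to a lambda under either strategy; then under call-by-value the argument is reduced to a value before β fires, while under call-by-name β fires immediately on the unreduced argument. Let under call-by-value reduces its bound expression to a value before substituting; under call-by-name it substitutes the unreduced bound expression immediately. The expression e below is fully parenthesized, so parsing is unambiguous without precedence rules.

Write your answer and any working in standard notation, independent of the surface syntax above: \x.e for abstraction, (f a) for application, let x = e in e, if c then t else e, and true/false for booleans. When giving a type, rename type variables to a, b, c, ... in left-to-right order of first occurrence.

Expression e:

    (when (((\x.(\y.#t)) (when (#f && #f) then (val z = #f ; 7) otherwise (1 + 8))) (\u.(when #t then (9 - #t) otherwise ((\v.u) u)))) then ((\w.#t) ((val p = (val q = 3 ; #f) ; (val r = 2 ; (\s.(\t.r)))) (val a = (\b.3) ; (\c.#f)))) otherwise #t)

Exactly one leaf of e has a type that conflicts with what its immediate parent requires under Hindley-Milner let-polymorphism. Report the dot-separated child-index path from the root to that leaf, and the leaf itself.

Answer: 0.1.0.1.1 : true

Working:
\y._ : b -> Bool
\x._ : a -> b -> Bool
  unify Bool ~ Bool
  unify Bool ~ Bool
  unify Bool ~ Bool
let z : Bool
  unify Int ~ Int
  unify Int ~ Int
  unify Int ~ Int
  unify a -> b -> Bool ~ Int -> c
  unify a ~ Int
  unify b -> Bool ~ c
_ _ : b -> Bool
  unify Bool ~ Bool
  unify Int ~ Int
  unify Bool ~ Int
  FAIL: mismatch Bool ~ Int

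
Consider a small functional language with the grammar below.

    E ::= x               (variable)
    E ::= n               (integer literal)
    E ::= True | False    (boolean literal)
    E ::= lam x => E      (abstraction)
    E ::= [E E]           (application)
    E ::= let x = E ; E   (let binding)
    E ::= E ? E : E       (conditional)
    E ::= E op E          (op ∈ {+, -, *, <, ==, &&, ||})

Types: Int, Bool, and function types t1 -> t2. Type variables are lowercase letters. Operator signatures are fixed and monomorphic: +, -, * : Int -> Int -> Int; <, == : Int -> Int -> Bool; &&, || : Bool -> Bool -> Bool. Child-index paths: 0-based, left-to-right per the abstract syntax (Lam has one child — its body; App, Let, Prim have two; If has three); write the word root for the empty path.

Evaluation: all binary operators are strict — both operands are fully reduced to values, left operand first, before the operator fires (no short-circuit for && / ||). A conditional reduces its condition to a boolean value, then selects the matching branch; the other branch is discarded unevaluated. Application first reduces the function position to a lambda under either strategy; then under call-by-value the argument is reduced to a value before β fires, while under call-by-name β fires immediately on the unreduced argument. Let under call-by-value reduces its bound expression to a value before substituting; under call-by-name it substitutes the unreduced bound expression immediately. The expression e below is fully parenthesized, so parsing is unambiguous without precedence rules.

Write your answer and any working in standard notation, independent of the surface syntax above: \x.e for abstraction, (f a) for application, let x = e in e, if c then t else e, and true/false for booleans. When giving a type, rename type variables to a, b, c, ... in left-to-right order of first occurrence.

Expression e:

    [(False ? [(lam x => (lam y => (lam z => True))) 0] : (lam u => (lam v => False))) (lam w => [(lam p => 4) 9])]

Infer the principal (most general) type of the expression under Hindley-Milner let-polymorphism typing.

Trace:
  unify Bool ~ Bool
\z._ : c -> Bool
\y._ : b -> c -> Bool
\x._ : a -> b -> c -> Bool
  unify a -> b -> c -> Bool ~ Int -> d
  unify a ~ Int
  unify b -> c -> Bool ~ d
_ _ : b -> c -> Bool
\v._ : f -> Bool
\u._ : e -> f -> Bool
  unify b -> c -> Bool ~ e -> f -> Bool
  unify b ~ e
  unify c -> Bool ~ f -> Bool
  unify c ~ f
  unify Bool ~ Bool
\p._ : h -> Int
  unify h -> Int ~ Int -> i
  unify h ~ Int
  unify Int ~ i
_ _ : Int
\w._ : g -> Int
  unify e -> f -> Bool ~ (g -> Int) -> j
  unify e ~ g -> Int
  unify f -> Bool ~ j
_ _ : f -> Bool

Answer: a -> Bool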